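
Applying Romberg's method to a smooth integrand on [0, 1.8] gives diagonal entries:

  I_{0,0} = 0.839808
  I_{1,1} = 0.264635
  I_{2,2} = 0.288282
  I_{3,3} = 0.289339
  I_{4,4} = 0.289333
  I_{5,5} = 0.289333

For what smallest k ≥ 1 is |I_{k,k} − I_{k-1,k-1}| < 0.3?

k = 2

|I_{1,1} − I_{0,0}| = 0.575173 ≥ 0.3
|I_{2,2} − I_{1,1}| = 0.023647 < 0.3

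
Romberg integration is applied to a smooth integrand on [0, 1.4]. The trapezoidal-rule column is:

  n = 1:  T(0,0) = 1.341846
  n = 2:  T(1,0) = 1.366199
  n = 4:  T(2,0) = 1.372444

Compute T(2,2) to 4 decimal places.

Richardson extrapolation on the trapezoidal column (denominator 4−1=3):
T(1,1) = 1.366199 + (1.366199 − 1.341846)/3 = 1.374317
T(2,1) = (4·1.372444 − 1.366199) / 3 = 1.374526
T(2,2) = 1.374526 + (1.374526 − 1.374317)/15 = 1.374540
(Column j=1 coincides with Simpson's rule on the same nodes.)

1.3745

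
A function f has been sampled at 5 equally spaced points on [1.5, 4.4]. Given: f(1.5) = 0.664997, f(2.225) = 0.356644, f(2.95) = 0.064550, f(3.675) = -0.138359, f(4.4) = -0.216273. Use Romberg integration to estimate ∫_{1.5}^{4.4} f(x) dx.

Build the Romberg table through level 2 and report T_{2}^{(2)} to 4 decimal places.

T_{0}^{(0)} (trapezoid, 1 panel, h=2.9000): 0.650650
T_{1}^{(0)} (trapezoid, 2 panels, h=1.4500): 0.418922
T_{2}^{(0)} (trapezoid, 4 panels, h=0.7250): 0.367718
T_{1}^{(1)} = 0.418922 + (0.418922 − 0.650650)/3 = 0.341679
T_{2}^{(1)} = 0.367718 + (0.367718 − 0.418922)/3 = 0.350650
T_{2}^{(2)} = 0.350650 + (0.350650 − 0.341679)/15 = 0.351248

0.3512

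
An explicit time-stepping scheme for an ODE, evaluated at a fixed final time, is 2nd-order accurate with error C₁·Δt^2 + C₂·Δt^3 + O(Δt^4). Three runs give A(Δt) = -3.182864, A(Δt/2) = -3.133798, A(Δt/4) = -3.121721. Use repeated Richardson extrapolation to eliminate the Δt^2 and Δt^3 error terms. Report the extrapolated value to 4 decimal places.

-3.1177

First eliminate the Δt^2 term (factor 2^2 = 4):
  B₁ = (4·(-3.133798) − (-3.182864))/3 = -3.117443
  B₂ = (4·(-3.121721) − (-3.133798))/3 = -3.117695
Then eliminate the Δt^3 term (factor 2^3 = 8):
  (8·(-3.117695) − (-3.117443))/7 = -3.117731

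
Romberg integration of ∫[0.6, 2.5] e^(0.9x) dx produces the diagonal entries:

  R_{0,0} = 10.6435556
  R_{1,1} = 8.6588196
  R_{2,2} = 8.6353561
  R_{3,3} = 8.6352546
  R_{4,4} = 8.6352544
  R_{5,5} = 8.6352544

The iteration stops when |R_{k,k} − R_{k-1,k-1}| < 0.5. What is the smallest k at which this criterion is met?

k = 2

|R_{1,1} − R_{0,0}| = 1.9847360 ≥ 0.5
|R_{2,2} − R_{1,1}| = 0.0234635 < 0.5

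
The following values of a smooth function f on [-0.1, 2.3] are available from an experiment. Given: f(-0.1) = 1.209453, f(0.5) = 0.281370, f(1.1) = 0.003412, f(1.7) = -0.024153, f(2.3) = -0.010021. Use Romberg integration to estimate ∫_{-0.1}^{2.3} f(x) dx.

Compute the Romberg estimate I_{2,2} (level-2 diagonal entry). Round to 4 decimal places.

I_{0,0} (trapezoid, 1 panel, h=2.4000): 1.439318
I_{1,0} (trapezoid, 2 panels, h=1.2000): 0.723754
I_{2,0} (trapezoid, 4 panels, h=0.6000): 0.516207
I_{1,1} = 0.723754 + (0.723754 − 1.439318)/3 = 0.485233
I_{2,1} = 0.516207 + (0.516207 − 0.723754)/3 = 0.447025
I_{2,2} = 0.447025 + (0.447025 − 0.485233)/15 = 0.444478

0.4445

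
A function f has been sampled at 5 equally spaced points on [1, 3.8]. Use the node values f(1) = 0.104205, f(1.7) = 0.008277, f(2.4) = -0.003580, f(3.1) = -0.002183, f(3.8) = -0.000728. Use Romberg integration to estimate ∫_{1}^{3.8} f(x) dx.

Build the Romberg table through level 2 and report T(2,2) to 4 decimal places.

T(0,0) (trapezoid, 1 panel, h=2.8000): 0.144868
T(1,0) (trapezoid, 2 panels, h=1.4000): 0.067422
T(2,0) (trapezoid, 4 panels, h=0.7000): 0.037977
T(1,1) = 0.067422 + (0.067422 − 0.144868)/3 = 0.041607
T(2,1) = 0.037977 + (0.037977 − 0.067422)/3 = 0.028162
T(2,2) = 0.028162 + (0.028162 − 0.041607)/15 = 0.027266

0.0273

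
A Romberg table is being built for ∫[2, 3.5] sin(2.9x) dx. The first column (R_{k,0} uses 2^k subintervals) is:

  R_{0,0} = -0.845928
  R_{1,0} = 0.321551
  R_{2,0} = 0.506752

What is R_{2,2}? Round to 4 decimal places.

0.5590

Richardson extrapolation on the trapezoidal column (denominator 4−1=3):
R_{1,1} = 0.321551 + (0.321551 − (-0.845928))/3 = 0.710711
R_{2,1} = 0.506752 + (0.506752 − 0.321551)/3 = 0.568486
R_{2,2} = 0.568486 + (0.568486 − 0.710711)/15 = 0.559004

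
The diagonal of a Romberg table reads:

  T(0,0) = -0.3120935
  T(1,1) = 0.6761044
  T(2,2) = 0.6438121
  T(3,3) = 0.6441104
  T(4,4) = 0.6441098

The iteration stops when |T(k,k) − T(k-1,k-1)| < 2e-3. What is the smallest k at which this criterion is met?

k = 3

|T(1,1) − T(0,0)| = 0.9881979 ≥ 2e-3
|T(2,2) − T(1,1)| = 0.0322923 ≥ 2e-3
|T(3,3) − T(2,2)| = 0.0002983 < 2e-3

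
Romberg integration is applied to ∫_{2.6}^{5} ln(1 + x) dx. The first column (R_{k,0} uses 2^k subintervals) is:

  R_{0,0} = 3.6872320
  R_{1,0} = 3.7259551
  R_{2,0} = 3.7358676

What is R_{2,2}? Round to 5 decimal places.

Richardson extrapolation on the trapezoidal column (denominator 4−1=3):
R_{1,1} = 3.7259551 + (3.7259551 − 3.6872320)/3 = 3.7388628
R_{2,1} = 3.7358676 + (3.7358676 − 3.7259551)/3 = 3.7391718
R_{2,2} = 3.7391718 + (3.7391718 − 3.7388628)/15 = 3.7391924

3.73919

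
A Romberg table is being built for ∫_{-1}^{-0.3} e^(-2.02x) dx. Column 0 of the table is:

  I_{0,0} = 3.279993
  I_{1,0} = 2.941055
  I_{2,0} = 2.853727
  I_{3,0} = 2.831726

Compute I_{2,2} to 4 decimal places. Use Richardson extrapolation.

Richardson extrapolation on the trapezoidal column (denominator 4−1=3):
I_{1,1} = 2.941055 + (2.941055 − 3.279993)/3 = 2.828076
I_{2,1} = 2.853727 + (2.853727 − 2.941055)/3 = 2.824618
I_{2,2} = (16·2.824618 − 2.828076) / 15 = 2.824387
(Column j=1 coincides with Simpson's rule on the same nodes.)

2.8244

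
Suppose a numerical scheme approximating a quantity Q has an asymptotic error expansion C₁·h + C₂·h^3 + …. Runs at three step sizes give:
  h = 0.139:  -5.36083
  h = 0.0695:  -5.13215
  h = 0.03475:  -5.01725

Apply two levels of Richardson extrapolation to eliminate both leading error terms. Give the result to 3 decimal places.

First eliminate the h term (factor 2^1 = 2):
  B₁ = (2·(-5.13215) − (-5.36083))/1 = -4.90347
  B₂ = (2·(-5.01725) − (-5.13215))/1 = -4.90235
Then eliminate the h^3 term (factor 2^3 = 8):
  (8·(-4.90235) − (-4.90347))/7 = -4.90219

-4.902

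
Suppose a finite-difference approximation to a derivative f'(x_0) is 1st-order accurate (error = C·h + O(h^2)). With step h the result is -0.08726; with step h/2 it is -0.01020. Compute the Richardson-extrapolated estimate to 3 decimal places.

The leading error scales as h; refining by a factor of 2 reduces it by 2^1 = 2.
Extrapolated value = (2·A(h/2) − A(h)) / (2 − 1)
= (2·(-0.01020) − (-0.08726)) / 1
= 0.06686 / 1 = 0.06686

0.067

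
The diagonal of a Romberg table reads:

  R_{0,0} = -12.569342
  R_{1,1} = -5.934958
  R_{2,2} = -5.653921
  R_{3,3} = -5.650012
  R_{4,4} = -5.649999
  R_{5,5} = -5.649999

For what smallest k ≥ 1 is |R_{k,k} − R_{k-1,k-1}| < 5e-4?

k = 4

|R_{1,1} − R_{0,0}| = 6.634384 ≥ 5e-4
|R_{2,2} − R_{1,1}| = 0.281037 ≥ 5e-4
|R_{3,3} − R_{2,2}| = 0.003909 ≥ 5e-4
|R_{4,4} − R_{3,3}| = 0.000013 < 5e-4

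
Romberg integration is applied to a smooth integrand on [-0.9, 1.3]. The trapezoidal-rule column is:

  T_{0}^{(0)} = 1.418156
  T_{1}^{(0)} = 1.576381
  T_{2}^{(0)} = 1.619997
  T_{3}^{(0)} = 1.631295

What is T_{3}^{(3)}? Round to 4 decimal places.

1.6351

T_{1}^{(1)} = (4·1.576381 − 1.418156) / 3 = 1.629123
T_{2}^{(1)} = 1.619997 + (1.619997 − 1.576381)/3 = 1.634536
T_{3}^{(1)} = 1.631295 + (1.631295 − 1.619997)/3 = 1.635061
T_{2}^{(2)} = (16·1.634536 − 1.629123) / 15 = 1.634897
T_{3}^{(2)} = (16·1.635061 − 1.634536) / 15 = 1.635096
T_{3}^{(3)} = 1.635096 + (1.635096 − 1.634897)/63 = 1.635099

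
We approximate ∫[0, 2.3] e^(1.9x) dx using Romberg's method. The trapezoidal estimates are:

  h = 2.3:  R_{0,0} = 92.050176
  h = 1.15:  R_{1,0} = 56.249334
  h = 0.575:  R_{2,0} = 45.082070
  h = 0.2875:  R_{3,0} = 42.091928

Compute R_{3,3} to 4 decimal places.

41.0762

R_{1,1} = 56.249334 + (56.249334 − 92.050176)/3 = 44.315720
R_{2,1} = (4·45.082070 − 56.249334) / 3 = 41.359649
R_{3,1} = (4·42.091928 − 45.082070) / 3 = 41.095214
R_{2,2} = (16·41.359649 − 44.315720) / 15 = 41.162578
R_{3,2} = 41.095214 + (41.095214 − 41.359649)/15 = 41.077585
R_{3,3} = (64·41.077585 − 41.162578) / 63 = 41.076236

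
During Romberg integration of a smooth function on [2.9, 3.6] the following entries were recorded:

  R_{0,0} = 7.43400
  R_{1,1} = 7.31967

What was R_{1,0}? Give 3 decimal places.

From R_{1,1} = (4·R_{1,0} − R_{0,0})/3, solve for R_{1,0}:
4·R_{1,0} = 3·7.31967 + 7.43400 = 29.39301
R_{1,0} = 7.34825

7.348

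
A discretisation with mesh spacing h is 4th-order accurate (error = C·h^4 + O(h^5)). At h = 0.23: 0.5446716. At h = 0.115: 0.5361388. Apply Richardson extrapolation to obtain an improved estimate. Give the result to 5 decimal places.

The leading error scales as h^4; refining by a factor of 2 reduces it by 2^4 = 16.
Extrapolated value = (16·A(h/2) − A(h)) / (16 − 1)
= (16·0.5361388 − 0.5446716) / 15
= 8.0335492 / 15 = 0.5355699

0.53557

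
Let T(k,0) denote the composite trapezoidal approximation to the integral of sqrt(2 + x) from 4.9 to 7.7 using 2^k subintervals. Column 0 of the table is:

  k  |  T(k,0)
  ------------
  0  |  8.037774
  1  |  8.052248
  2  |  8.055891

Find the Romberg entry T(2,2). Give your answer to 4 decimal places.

Richardson extrapolation on the trapezoidal column (denominator 4−1=3):
T(1,1) = (4·8.052248 − 8.037774) / 3 = 8.057073
T(2,1) = (4·8.055891 − 8.052248) / 3 = 8.057105
T(2,2) = 8.057105 + (8.057105 − 8.057073)/15 = 8.057107
(Column j=1 coincides with Simpson's rule on the same nodes.)

8.0571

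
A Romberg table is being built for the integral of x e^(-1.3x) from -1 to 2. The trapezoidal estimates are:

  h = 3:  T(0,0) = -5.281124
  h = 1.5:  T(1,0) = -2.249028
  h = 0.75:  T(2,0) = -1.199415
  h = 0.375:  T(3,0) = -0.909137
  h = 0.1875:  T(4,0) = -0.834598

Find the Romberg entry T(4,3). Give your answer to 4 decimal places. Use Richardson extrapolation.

-0.8096

Richardson extrapolation on the trapezoidal column (denominator 4−1=3):
T(2,1) = (4·(-1.199415) − (-2.249028)) / 3 = -0.849544
T(3,1) = -0.909137 + (-0.909137 − (-1.199415))/3 = -0.812378
T(4,1) = (4·(-0.834598) − (-0.909137)) / 3 = -0.809752
T(3,2) = (16·(-0.812378) − (-0.849544)) / 15 = -0.809900
T(4,2) = -0.809752 + (-0.809752 − (-0.812378))/15 = -0.809577
T(4,3) = (64·(-0.809577) − (-0.809900)) / 63 = -0.809572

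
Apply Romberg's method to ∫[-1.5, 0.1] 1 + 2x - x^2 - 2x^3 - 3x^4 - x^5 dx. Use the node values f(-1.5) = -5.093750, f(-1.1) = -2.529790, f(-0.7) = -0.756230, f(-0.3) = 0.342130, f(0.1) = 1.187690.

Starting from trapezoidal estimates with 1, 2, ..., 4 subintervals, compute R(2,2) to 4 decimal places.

-1.8920

R(0,0) (trapezoid, 1 panel, h=1.6000): -3.124848
R(1,0) (trapezoid, 2 panels, h=0.8000): -2.167408
R(2,0) (trapezoid, 4 panels, h=0.4000): -1.958768
R(1,1) = -2.167408 + (-2.167408 − (-3.124848))/3 = -1.848261
R(2,1) = -1.958768 + (-1.958768 − (-2.167408))/3 = -1.889221
R(2,2) = -1.889221 + (-1.889221 − (-1.848261))/15 = -1.891952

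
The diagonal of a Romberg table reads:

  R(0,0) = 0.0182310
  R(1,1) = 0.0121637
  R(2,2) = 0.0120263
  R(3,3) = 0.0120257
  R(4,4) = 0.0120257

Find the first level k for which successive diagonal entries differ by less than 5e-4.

|R(1,1) − R(0,0)| = 0.0060673 ≥ 5e-4
|R(2,2) − R(1,1)| = 0.0001374 < 5e-4

k = 2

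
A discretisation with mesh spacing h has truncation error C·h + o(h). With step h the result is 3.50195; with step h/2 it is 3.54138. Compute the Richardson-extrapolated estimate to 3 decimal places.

3.581

Extrapolated value = (2·A(h/2) − A(h)) / (2 − 1)
= (2·3.54138 − 3.50195) / 1
= 3.58081 / 1 = 3.58081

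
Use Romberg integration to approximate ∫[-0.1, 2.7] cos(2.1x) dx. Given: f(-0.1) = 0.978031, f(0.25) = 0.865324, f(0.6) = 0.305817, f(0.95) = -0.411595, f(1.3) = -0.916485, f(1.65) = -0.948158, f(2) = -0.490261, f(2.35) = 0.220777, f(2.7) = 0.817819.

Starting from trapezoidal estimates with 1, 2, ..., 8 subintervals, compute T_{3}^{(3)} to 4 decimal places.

T_{0}^{(0)} (trapezoid, 1 panel, h=2.8000): 2.514190
T_{1}^{(0)} (trapezoid, 2 panels, h=1.4000): -0.025984
T_{2}^{(0)} (trapezoid, 4 panels, h=0.7000): -0.142103
T_{3}^{(0)} (trapezoid, 8 panels, h=0.3500): -0.166830
T_{1}^{(1)} = -0.025984 + (-0.025984 − 2.514190)/3 = -0.872709
T_{2}^{(1)} = -0.142103 + (-0.142103 − (-0.025984))/3 = -0.180809
T_{3}^{(1)} = -0.166830 + (-0.166830 − (-0.142103))/3 = -0.175072
T_{2}^{(2)} = -0.180809 + (-0.180809 − (-0.872709))/15 = -0.134682
T_{3}^{(2)} = -0.175072 + (-0.175072 − (-0.180809))/15 = -0.174690
T_{3}^{(3)} = -0.174690 + (-0.174690 − (-0.134682))/63 = -0.175325

-0.1753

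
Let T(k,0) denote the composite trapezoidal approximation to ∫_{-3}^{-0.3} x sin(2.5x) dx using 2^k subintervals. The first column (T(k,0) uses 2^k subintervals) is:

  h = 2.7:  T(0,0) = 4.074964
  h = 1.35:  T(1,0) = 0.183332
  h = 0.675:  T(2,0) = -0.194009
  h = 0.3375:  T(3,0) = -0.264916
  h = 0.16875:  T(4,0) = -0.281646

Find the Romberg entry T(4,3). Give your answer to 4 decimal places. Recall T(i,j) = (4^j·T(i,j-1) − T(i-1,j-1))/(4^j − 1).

-0.2871

T(2,1) = (4·(-0.194009) − 0.183332) / 3 = -0.319789
T(3,1) = (4·(-0.264916) − (-0.194009)) / 3 = -0.288552
T(4,1) = (4·(-0.281646) − (-0.264916)) / 3 = -0.287223
T(3,2) = (16·(-0.288552) − (-0.319789)) / 15 = -0.286470
T(4,2) = (16·(-0.287223) − (-0.288552)) / 15 = -0.287134
T(4,3) = -0.287134 + (-0.287134 − (-0.286470))/63 = -0.287145
(Column j=1 coincides with Simpson's rule on the same nodes.)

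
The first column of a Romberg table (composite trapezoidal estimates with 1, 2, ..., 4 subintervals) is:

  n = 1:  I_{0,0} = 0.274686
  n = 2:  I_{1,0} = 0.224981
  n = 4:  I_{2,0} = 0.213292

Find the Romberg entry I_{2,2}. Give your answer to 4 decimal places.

Richardson extrapolation on the trapezoidal column (denominator 4−1=3):
I_{1,1} = 0.224981 + (0.224981 − 0.274686)/3 = 0.208413
I_{2,1} = 0.213292 + (0.213292 − 0.224981)/3 = 0.209396
I_{2,2} = (16·0.209396 − 0.208413) / 15 = 0.209462

0.2095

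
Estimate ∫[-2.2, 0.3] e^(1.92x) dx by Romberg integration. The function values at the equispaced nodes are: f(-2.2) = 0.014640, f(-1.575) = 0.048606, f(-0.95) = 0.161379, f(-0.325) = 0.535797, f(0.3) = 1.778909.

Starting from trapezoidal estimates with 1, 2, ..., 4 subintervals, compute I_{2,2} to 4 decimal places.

0.9220

I_{0,0} (trapezoid, 1 panel, h=2.5000): 2.241936
I_{1,0} (trapezoid, 2 panels, h=1.2500): 1.322692
I_{2,0} (trapezoid, 4 panels, h=0.6250): 1.026598
I_{1,1} = 1.322692 + (1.322692 − 2.241936)/3 = 1.016277
I_{2,1} = 1.026598 + (1.026598 − 1.322692)/3 = 0.927900
I_{2,2} = 0.927900 + (0.927900 − 1.016277)/15 = 0.922008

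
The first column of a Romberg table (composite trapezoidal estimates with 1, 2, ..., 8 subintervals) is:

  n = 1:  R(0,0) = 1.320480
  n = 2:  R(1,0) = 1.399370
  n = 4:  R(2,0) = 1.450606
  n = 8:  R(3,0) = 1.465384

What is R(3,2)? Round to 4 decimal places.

1.4705

Richardson extrapolation on the trapezoidal column (denominator 4−1=3):
R(2,1) = 1.450606 + (1.450606 − 1.399370)/3 = 1.467685
R(3,1) = 1.465384 + (1.465384 − 1.450606)/3 = 1.470310
R(3,2) = 1.470310 + (1.470310 − 1.467685)/15 = 1.470485
(Column j=1 coincides with Simpson's rule on the same nodes.)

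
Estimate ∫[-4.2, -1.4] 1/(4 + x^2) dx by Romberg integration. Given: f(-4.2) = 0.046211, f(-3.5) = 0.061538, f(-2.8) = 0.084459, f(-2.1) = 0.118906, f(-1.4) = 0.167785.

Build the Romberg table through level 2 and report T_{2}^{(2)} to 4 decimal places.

0.2578

T_{0}^{(0)} (trapezoid, 1 panel, h=2.8000): 0.299594
T_{1}^{(0)} (trapezoid, 2 panels, h=1.4000): 0.268040
T_{2}^{(0)} (trapezoid, 4 panels, h=0.7000): 0.260331
T_{1}^{(1)} = 0.268040 + (0.268040 − 0.299594)/3 = 0.257522
T_{2}^{(1)} = 0.260331 + (0.260331 − 0.268040)/3 = 0.257761
T_{2}^{(2)} = 0.257761 + (0.257761 − 0.257522)/15 = 0.257777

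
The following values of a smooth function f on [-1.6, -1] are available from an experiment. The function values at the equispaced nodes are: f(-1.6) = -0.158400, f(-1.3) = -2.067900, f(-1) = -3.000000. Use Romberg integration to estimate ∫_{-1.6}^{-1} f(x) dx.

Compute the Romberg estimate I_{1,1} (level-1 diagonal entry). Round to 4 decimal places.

I_{0,0} (trapezoid, 1 panel, h=0.6000): -0.947520
I_{1,0} (trapezoid, 2 panels, h=0.3000): -1.094130
I_{1,1} = -1.094130 + (-1.094130 − (-0.947520))/3 = -1.143000

-1.1430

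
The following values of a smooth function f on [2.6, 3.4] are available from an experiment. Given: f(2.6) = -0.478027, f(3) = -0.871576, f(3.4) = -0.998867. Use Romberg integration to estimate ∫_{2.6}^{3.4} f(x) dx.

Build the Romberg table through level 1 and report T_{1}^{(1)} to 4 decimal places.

-0.6618

T_{0}^{(0)} (trapezoid, 1 panel, h=0.8000): -0.590758
T_{1}^{(0)} (trapezoid, 2 panels, h=0.4000): -0.644009
T_{1}^{(1)} = -0.644009 + (-0.644009 − (-0.590758))/3 = -0.661759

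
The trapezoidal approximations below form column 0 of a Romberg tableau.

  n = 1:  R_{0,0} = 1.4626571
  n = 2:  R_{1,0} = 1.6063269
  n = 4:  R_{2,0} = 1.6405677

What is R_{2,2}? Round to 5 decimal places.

1.65183

Richardson extrapolation on the trapezoidal column (denominator 4−1=3):
R_{1,1} = 1.6063269 + (1.6063269 − 1.4626571)/3 = 1.6542168
R_{2,1} = (4·1.6405677 − 1.6063269) / 3 = 1.6519813
R_{2,2} = (16·1.6519813 − 1.6542168) / 15 = 1.6518323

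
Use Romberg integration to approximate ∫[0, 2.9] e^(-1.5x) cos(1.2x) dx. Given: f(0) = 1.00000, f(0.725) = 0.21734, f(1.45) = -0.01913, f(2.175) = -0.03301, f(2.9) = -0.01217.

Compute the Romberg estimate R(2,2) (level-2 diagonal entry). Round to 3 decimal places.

0.405

R(0,0) (trapezoid, 1 panel, h=2.9000): 1.43235
R(1,0) (trapezoid, 2 panels, h=1.4500): 0.68844
R(2,0) (trapezoid, 4 panels, h=0.7250): 0.47786
R(1,1) = 0.68844 + (0.68844 − 1.43235)/3 = 0.44047
R(2,1) = 0.47786 + (0.47786 − 0.68844)/3 = 0.40767
R(2,2) = 0.40767 + (0.40767 − 0.44047)/15 = 0.40548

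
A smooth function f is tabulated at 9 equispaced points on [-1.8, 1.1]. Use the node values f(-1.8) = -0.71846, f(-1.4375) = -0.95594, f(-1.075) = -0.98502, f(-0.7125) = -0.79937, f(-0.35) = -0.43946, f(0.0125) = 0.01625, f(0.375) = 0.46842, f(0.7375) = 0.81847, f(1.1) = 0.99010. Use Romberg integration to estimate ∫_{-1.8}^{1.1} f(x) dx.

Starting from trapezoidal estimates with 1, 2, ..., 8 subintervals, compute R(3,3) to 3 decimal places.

R(0,0) (trapezoid, 1 panel, h=2.9000): 0.39388
R(1,0) (trapezoid, 2 panels, h=1.4500): -0.44028
R(2,0) (trapezoid, 4 panels, h=0.7250): -0.59467
R(3,0) (trapezoid, 8 panels, h=0.3625): -0.63105
R(1,1) = -0.44028 + (-0.44028 − 0.39388)/3 = -0.71833
R(2,1) = -0.59467 + (-0.59467 − (-0.44028))/3 = -0.64613
R(3,1) = -0.63105 + (-0.63105 − (-0.59467))/3 = -0.64318
R(2,2) = -0.64613 + (-0.64613 − (-0.71833))/15 = -0.64132
R(3,2) = -0.64318 + (-0.64318 − (-0.64613))/15 = -0.64298
R(3,3) = -0.64298 + (-0.64298 − (-0.64132))/63 = -0.64301

-0.643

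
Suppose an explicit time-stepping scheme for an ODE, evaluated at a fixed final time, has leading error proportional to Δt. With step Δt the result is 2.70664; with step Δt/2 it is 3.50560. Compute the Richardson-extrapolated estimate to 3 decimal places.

4.305

Extrapolated value = (2·A(Δt/2) − A(Δt)) / (2 − 1)
= (2·3.50560 − 2.70664) / 1
= 4.30456 / 1 = 4.30456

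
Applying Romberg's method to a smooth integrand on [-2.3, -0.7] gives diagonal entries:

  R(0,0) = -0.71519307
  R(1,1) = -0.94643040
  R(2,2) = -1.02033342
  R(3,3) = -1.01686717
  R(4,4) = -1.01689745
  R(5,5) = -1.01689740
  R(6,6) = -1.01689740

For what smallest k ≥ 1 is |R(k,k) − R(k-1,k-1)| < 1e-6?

k = 5

|R(1,1) − R(0,0)| = 0.23123733 ≥ 1e-6
|R(2,2) − R(1,1)| = 0.07390302 ≥ 1e-6
|R(3,3) − R(2,2)| = 0.00346625 ≥ 1e-6
|R(4,4) − R(3,3)| = 0.00003028 ≥ 1e-6
|R(5,5) − R(4,4)| = 0.00000005 < 1e-6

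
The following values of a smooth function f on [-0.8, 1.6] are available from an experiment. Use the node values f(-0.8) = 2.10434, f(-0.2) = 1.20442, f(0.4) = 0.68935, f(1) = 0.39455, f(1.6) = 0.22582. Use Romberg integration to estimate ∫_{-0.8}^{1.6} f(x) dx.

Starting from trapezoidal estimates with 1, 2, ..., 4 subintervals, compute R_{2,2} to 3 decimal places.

2.020

R_{0,0} (trapezoid, 1 panel, h=2.4000): 2.79619
R_{1,0} (trapezoid, 2 panels, h=1.2000): 2.22532
R_{2,0} (trapezoid, 4 panels, h=0.6000): 2.07204
R_{1,1} = 2.22532 + (2.22532 − 2.79619)/3 = 2.03503
R_{2,1} = 2.07204 + (2.07204 − 2.22532)/3 = 2.02095
R_{2,2} = 2.02095 + (2.02095 − 2.03503)/15 = 2.02001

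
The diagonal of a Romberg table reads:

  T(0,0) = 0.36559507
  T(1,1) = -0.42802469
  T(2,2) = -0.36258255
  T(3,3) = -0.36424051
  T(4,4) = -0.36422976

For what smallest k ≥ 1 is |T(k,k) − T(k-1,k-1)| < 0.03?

k = 3

|T(1,1) − T(0,0)| = 0.79361976 ≥ 0.03
|T(2,2) − T(1,1)| = 0.06544214 ≥ 0.03
|T(3,3) − T(2,2)| = 0.00165796 < 0.03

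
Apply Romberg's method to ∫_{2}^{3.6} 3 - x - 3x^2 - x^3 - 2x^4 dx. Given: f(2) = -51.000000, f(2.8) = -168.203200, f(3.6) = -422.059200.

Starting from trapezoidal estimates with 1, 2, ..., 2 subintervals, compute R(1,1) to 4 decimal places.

R(0,0) (trapezoid, 1 panel, h=1.6000): -378.447360
R(1,0) (trapezoid, 2 panels, h=0.8000): -323.786240
R(1,1) = -323.786240 + (-323.786240 − (-378.447360))/3 = -305.565867

-305.5659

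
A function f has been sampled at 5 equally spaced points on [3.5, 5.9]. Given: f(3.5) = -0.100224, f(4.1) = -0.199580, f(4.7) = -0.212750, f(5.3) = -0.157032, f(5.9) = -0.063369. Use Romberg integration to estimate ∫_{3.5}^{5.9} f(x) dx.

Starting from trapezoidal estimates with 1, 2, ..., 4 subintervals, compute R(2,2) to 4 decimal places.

-0.4029

R(0,0) (trapezoid, 1 panel, h=2.4000): -0.196312
R(1,0) (trapezoid, 2 panels, h=1.2000): -0.353456
R(2,0) (trapezoid, 4 panels, h=0.6000): -0.390695
R(1,1) = -0.353456 + (-0.353456 − (-0.196312))/3 = -0.405837
R(2,1) = -0.390695 + (-0.390695 − (-0.353456))/3 = -0.403108
R(2,2) = -0.403108 + (-0.403108 − (-0.405837))/15 = -0.402926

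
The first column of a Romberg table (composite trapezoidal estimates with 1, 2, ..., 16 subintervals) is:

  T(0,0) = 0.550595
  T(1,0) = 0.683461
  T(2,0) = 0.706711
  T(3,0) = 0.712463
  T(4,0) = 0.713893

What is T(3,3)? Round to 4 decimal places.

Richardson extrapolation on the trapezoidal column (denominator 4−1=3):
T(1,1) = (4·0.683461 − 0.550595) / 3 = 0.727750
T(2,1) = (4·0.706711 − 0.683461) / 3 = 0.714461
T(3,1) = (4·0.712463 − 0.706711) / 3 = 0.714380
T(2,2) = 0.714461 + (0.714461 − 0.727750)/15 = 0.713575
T(3,2) = (16·0.714380 − 0.714461) / 15 = 0.714375
T(3,3) = (64·0.714375 − 0.713575) / 63 = 0.714388

0.7144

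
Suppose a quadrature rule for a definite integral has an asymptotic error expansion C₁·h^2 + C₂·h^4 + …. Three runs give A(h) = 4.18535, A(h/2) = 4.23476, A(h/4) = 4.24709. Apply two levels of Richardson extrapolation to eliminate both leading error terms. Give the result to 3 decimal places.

First eliminate the h^2 term (factor 2^2 = 4):
  B₁ = (4·4.23476 − 4.18535)/3 = 4.25123
  B₂ = (4·4.24709 − 4.23476)/3 = 4.25120
Then eliminate the h^4 term (factor 2^4 = 16):
  (16·4.25120 − 4.25123)/15 = 4.25120

4.251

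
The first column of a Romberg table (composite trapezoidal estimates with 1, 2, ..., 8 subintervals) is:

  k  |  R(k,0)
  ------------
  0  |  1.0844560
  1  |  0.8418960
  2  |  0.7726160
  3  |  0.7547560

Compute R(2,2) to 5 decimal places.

0.74875

Richardson extrapolation on the trapezoidal column (denominator 4−1=3):
R(1,1) = (4·0.8418960 − 1.0844560) / 3 = 0.7610427
R(2,1) = (4·0.7726160 − 0.8418960) / 3 = 0.7495227
R(2,2) = (16·0.7495227 − 0.7610427) / 15 = 0.7487547
(Column j=1 coincides with Simpson's rule on the same nodes.)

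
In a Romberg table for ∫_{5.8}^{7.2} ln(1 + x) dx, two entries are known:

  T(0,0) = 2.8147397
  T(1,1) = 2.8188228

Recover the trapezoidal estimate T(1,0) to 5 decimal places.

From T(1,1) = (4·T(1,0) − T(0,0))/3, solve for T(1,0):
4·T(1,0) = 3·2.8188228 + 2.8147397 = 11.2712081
T(1,0) = 2.8178020

2.81780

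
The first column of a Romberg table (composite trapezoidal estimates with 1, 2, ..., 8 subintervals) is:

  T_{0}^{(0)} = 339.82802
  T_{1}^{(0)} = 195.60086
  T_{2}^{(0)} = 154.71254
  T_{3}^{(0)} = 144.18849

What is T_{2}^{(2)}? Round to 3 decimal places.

Richardson extrapolation on the trapezoidal column (denominator 4−1=3):
T_{1}^{(1)} = 195.60086 + (195.60086 − 339.82802)/3 = 147.52514
T_{2}^{(1)} = 154.71254 + (154.71254 − 195.60086)/3 = 141.08310
T_{2}^{(2)} = (16·141.08310 − 147.52514) / 15 = 140.65363

140.654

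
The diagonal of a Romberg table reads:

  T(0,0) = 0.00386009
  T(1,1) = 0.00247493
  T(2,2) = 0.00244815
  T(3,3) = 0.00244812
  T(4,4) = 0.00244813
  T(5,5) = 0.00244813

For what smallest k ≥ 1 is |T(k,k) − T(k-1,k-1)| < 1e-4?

k = 2

|T(1,1) − T(0,0)| = 0.00138516 ≥ 1e-4
|T(2,2) − T(1,1)| = 0.00002678 < 1e-4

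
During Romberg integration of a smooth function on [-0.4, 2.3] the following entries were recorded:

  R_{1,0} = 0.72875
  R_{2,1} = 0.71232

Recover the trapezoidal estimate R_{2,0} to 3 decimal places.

0.716

From R_{2,1} = (4·R_{2,0} − R_{1,0})/3, solve for R_{2,0}:
4·R_{2,0} = 3·0.71232 + 0.72875 = 2.86571
R_{2,0} = 0.71643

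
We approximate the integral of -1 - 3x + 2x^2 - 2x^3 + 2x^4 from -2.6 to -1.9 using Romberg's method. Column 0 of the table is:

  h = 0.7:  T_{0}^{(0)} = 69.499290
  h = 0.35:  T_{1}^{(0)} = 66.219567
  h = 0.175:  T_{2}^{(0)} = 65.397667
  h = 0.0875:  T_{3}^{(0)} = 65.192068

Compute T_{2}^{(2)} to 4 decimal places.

65.1235

T_{1}^{(1)} = (4·66.219567 − 69.499290) / 3 = 65.126326
T_{2}^{(1)} = (4·65.397667 − 66.219567) / 3 = 65.123700
T_{2}^{(2)} = (16·65.123700 − 65.126326) / 15 = 65.123525
(Column j=1 coincides with Simpson's rule on the same nodes.)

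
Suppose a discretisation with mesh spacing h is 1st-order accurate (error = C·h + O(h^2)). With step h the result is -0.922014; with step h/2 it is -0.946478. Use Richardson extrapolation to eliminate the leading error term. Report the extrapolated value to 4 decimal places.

The leading error scales as h; refining by a factor of 2 reduces it by 2^1 = 2.
Extrapolated value = (2·A(h/2) − A(h)) / (2 − 1)
= (2·(-0.946478) − (-0.922014)) / 1
= -0.970942 / 1 = -0.970942

-0.9709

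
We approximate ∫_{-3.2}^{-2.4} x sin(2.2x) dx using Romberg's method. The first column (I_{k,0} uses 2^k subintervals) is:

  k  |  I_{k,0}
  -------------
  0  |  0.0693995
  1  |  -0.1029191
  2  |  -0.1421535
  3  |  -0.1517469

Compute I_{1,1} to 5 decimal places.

I_{1,1} = -0.1029191 + (-0.1029191 − 0.0693995)/3 = -0.1603586
(Column j=1 coincides with Simpson's rule on the same nodes.)

-0.16036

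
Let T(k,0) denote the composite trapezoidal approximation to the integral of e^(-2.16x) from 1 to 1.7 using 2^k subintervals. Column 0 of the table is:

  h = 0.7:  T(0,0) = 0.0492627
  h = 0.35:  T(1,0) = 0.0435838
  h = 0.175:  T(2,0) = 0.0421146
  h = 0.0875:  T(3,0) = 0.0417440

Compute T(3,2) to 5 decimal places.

T(2,1) = 0.0421146 + (0.0421146 − 0.0435838)/3 = 0.0416249
T(3,1) = 0.0417440 + (0.0417440 − 0.0421146)/3 = 0.0416205
T(3,2) = 0.0416205 + (0.0416205 − 0.0416249)/15 = 0.0416202

0.04162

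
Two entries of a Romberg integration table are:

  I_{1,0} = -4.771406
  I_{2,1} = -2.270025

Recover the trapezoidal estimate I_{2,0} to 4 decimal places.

From I_{2,1} = (4·I_{2,0} − I_{1,0})/3, solve for I_{2,0}:
4·I_{2,0} = 3·(-2.270025) + (-4.771406) = -11.581481
I_{2,0} = -2.895370

-2.8954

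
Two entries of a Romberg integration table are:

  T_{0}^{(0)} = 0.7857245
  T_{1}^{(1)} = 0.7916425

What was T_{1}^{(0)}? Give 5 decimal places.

0.79016

From T_{1}^{(1)} = (4·T_{1}^{(0)} − T_{0}^{(0)})/3, solve for T_{1}^{(0)}:
4·T_{1}^{(0)} = 3·0.7916425 + 0.7857245 = 3.1606520
T_{1}^{(0)} = 0.7901630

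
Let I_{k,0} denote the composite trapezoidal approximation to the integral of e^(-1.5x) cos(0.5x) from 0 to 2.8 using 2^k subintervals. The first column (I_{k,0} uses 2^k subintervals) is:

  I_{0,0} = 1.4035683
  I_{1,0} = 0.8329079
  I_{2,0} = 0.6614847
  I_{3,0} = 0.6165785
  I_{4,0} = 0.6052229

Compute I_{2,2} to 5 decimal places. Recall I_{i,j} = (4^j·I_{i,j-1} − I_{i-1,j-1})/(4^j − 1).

0.60179

Richardson extrapolation on the trapezoidal column (denominator 4−1=3):
I_{1,1} = (4·0.8329079 − 1.4035683) / 3 = 0.6426878
I_{2,1} = (4·0.6614847 − 0.8329079) / 3 = 0.6043436
I_{2,2} = (16·0.6043436 − 0.6426878) / 15 = 0.6017873
(Column j=1 coincides with Simpson's rule on the same nodes.)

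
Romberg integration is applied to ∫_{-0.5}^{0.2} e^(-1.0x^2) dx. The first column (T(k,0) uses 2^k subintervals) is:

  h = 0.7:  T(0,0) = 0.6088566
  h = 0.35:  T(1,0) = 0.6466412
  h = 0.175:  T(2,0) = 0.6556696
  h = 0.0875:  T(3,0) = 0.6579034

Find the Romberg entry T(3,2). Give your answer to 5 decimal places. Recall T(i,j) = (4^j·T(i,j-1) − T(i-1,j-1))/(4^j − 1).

0.65865

Richardson extrapolation on the trapezoidal column (denominator 4−1=3):
T(2,1) = 0.6556696 + (0.6556696 − 0.6466412)/3 = 0.6586791
T(3,1) = 0.6579034 + (0.6579034 − 0.6556696)/3 = 0.6586480
T(3,2) = 0.6586480 + (0.6586480 − 0.6586791)/15 = 0.6586459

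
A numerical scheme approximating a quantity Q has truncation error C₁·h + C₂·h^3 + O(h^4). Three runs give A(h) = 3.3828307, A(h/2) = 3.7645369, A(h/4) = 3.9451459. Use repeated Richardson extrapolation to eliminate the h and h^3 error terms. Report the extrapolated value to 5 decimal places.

First eliminate the h term (factor 2^1 = 2):
  B₁ = (2·3.7645369 − 3.3828307)/1 = 4.1462431
  B₂ = (2·3.9451459 − 3.7645369)/1 = 4.1257549
Then eliminate the h^3 term (factor 2^3 = 8):
  (8·4.1257549 − 4.1462431)/7 = 4.1228280

4.12283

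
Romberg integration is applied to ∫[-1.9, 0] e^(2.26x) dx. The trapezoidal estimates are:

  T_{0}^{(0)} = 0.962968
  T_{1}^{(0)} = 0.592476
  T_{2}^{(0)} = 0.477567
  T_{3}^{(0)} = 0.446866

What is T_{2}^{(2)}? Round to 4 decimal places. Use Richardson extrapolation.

0.4373

T_{1}^{(1)} = (4·0.592476 − 0.962968) / 3 = 0.468979
T_{2}^{(1)} = (4·0.477567 − 0.592476) / 3 = 0.439264
T_{2}^{(2)} = (16·0.439264 − 0.468979) / 15 = 0.437283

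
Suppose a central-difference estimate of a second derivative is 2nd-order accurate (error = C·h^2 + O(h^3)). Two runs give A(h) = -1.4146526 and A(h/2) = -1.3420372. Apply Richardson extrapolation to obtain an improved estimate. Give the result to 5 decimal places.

The leading error scales as h^2; refining by a factor of 2 reduces it by 2^2 = 4.
Extrapolated value = (4·A(h/2) − A(h)) / (4 − 1)
= (4·(-1.3420372) − (-1.4146526)) / 3
= -3.9534962 / 3 = -1.3178321

-1.31783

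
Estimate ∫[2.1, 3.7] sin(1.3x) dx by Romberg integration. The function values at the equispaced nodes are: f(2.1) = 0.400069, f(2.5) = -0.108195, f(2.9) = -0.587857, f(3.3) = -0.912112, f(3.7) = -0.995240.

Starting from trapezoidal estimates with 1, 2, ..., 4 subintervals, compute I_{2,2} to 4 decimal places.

I_{0,0} (trapezoid, 1 panel, h=1.6000): -0.476137
I_{1,0} (trapezoid, 2 panels, h=0.8000): -0.708354
I_{2,0} (trapezoid, 4 panels, h=0.4000): -0.762300
I_{1,1} = -0.708354 + (-0.708354 − (-0.476137))/3 = -0.785760
I_{2,1} = -0.762300 + (-0.762300 − (-0.708354))/3 = -0.780282
I_{2,2} = -0.780282 + (-0.780282 − (-0.785760))/15 = -0.779917

-0.7799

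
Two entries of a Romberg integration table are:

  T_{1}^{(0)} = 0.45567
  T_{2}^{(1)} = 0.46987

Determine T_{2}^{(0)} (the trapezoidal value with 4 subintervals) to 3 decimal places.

0.466

From T_{2}^{(1)} = (4·T_{2}^{(0)} − T_{1}^{(0)})/3, solve for T_{2}^{(0)}:
4·T_{2}^{(0)} = 3·0.46987 + 0.45567 = 1.86528
T_{2}^{(0)} = 0.46632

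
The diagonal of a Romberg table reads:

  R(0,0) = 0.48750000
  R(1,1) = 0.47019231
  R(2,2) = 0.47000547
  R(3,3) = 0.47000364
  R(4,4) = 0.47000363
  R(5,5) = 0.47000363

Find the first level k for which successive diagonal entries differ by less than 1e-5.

|R(1,1) − R(0,0)| = 0.01730769 ≥ 1e-5
|R(2,2) − R(1,1)| = 0.00018684 ≥ 1e-5
|R(3,3) − R(2,2)| = 0.00000183 < 1e-5

k = 3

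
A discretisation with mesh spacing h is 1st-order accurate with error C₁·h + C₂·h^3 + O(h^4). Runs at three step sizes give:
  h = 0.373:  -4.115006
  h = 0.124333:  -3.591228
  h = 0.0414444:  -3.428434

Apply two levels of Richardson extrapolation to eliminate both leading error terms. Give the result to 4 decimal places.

First eliminate the h term (factor 3^1 = 3):
  B₁ = (3·(-3.591228) − (-4.115006))/2 = -3.329339
  B₂ = (3·(-3.428434) − (-3.591228))/2 = -3.347037
Then eliminate the h^3 term (factor 3^3 = 27):
  (27·(-3.347037) − (-3.329339))/26 = -3.347718

-3.3477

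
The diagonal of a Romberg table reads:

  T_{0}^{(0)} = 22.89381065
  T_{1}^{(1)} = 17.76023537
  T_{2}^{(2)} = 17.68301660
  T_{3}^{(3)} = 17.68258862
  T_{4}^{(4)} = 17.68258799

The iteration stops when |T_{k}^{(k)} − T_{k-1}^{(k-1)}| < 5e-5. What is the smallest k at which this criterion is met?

k = 4

|T_{1}^{(1)} − T_{0}^{(0)}| = 5.13357528 ≥ 5e-5
|T_{2}^{(2)} − T_{1}^{(1)}| = 0.07721877 ≥ 5e-5
|T_{3}^{(3)} − T_{2}^{(2)}| = 0.00042798 ≥ 5e-5
|T_{4}^{(4)} − T_{3}^{(3)}| = 0.00000063 < 5e-5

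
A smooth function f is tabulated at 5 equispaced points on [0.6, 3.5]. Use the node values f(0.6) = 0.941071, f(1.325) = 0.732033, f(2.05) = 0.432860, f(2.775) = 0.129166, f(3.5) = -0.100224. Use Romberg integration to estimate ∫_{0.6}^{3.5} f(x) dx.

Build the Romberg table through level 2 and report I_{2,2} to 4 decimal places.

1.2450

I_{0,0} (trapezoid, 1 panel, h=2.9000): 1.219228
I_{1,0} (trapezoid, 2 panels, h=1.4500): 1.237261
I_{2,0} (trapezoid, 4 panels, h=0.7250): 1.243000
I_{1,1} = 1.237261 + (1.237261 − 1.219228)/3 = 1.243272
I_{2,1} = 1.243000 + (1.243000 − 1.237261)/3 = 1.244913
I_{2,2} = 1.244913 + (1.244913 − 1.243272)/15 = 1.245022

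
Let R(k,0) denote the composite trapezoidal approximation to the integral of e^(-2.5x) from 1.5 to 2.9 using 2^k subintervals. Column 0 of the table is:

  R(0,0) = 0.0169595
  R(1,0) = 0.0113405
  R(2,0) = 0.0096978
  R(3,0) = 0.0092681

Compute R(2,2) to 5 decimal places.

R(1,1) = 0.0113405 + (0.0113405 − 0.0169595)/3 = 0.0094675
R(2,1) = 0.0096978 + (0.0096978 − 0.0113405)/3 = 0.0091502
R(2,2) = (16·0.0091502 − 0.0094675) / 15 = 0.0091290

0.00913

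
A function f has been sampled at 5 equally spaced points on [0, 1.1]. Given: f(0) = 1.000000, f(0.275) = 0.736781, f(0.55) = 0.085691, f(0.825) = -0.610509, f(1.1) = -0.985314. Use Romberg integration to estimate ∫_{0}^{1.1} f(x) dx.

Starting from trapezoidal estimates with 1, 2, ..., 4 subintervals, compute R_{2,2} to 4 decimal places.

0.0632

R_{0,0} (trapezoid, 1 panel, h=1.1000): 0.008077
R_{1,0} (trapezoid, 2 panels, h=0.5500): 0.051169
R_{2,0} (trapezoid, 4 panels, h=0.2750): 0.060309
R_{1,1} = 0.051169 + (0.051169 − 0.008077)/3 = 0.065533
R_{2,1} = 0.060309 + (0.060309 − 0.051169)/3 = 0.063356
R_{2,2} = 0.063356 + (0.063356 − 0.065533)/15 = 0.063211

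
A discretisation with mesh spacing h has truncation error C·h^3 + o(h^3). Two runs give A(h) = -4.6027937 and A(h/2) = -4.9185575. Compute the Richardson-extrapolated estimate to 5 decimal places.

Extrapolated value = (8·A(h/2) − A(h)) / (8 − 1)
= (8·(-4.9185575) − (-4.6027937)) / 7
= -34.7456663 / 7 = -4.9636666

-4.96367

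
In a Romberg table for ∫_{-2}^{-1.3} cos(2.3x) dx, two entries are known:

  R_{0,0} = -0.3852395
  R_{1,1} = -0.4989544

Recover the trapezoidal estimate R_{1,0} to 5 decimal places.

-0.47053

From R_{1,1} = (4·R_{1,0} − R_{0,0})/3, solve for R_{1,0}:
4·R_{1,0} = 3·(-0.4989544) + (-0.3852395) = -1.8821027
R_{1,0} = -0.4705257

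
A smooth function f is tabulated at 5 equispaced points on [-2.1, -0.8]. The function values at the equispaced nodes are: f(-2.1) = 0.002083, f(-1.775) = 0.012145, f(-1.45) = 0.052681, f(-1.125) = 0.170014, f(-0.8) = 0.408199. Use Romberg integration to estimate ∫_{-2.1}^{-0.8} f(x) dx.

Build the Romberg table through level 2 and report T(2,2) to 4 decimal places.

0.1348

T(0,0) (trapezoid, 1 panel, h=1.3000): 0.266683
T(1,0) (trapezoid, 2 panels, h=0.6500): 0.167584
T(2,0) (trapezoid, 4 panels, h=0.3250): 0.142994
T(1,1) = 0.167584 + (0.167584 − 0.266683)/3 = 0.134551
T(2,1) = 0.142994 + (0.142994 − 0.167584)/3 = 0.134797
T(2,2) = 0.134797 + (0.134797 − 0.134551)/15 = 0.134813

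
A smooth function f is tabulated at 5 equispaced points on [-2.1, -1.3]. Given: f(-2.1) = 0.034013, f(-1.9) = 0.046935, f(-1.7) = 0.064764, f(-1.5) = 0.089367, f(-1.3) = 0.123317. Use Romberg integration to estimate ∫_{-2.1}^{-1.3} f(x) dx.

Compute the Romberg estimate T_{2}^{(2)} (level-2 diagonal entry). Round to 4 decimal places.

T_{0}^{(0)} (trapezoid, 1 panel, h=0.8000): 0.062932
T_{1}^{(0)} (trapezoid, 2 panels, h=0.4000): 0.057372
T_{2}^{(0)} (trapezoid, 4 panels, h=0.2000): 0.055946
T_{1}^{(1)} = 0.057372 + (0.057372 − 0.062932)/3 = 0.055519
T_{2}^{(1)} = 0.055946 + (0.055946 − 0.057372)/3 = 0.055471
T_{2}^{(2)} = 0.055471 + (0.055471 − 0.055519)/15 = 0.055468

0.0555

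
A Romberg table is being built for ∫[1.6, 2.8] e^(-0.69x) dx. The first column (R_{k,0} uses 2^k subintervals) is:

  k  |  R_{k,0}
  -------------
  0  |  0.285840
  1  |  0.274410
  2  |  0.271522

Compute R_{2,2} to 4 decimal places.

0.2706

R_{1,1} = 0.274410 + (0.274410 − 0.285840)/3 = 0.270600
R_{2,1} = 0.271522 + (0.271522 − 0.274410)/3 = 0.270559
R_{2,2} = (16·0.270559 − 0.270600) / 15 = 0.270556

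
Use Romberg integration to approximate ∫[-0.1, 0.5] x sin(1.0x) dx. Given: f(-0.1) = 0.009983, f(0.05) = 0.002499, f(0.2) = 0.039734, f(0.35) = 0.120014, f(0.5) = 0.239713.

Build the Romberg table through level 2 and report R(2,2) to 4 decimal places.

R(0,0) (trapezoid, 1 panel, h=0.6000): 0.074909
R(1,0) (trapezoid, 2 panels, h=0.3000): 0.049375
R(2,0) (trapezoid, 4 panels, h=0.1500): 0.043064
R(1,1) = 0.049375 + (0.049375 − 0.074909)/3 = 0.040864
R(2,1) = 0.043064 + (0.043064 − 0.049375)/3 = 0.040960
R(2,2) = 0.040960 + (0.040960 − 0.040864)/15 = 0.040966

0.0410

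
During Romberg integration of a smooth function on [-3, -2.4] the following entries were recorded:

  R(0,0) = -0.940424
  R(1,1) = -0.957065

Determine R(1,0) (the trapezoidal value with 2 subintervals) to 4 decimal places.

-0.9529

From R(1,1) = (4·R(1,0) − R(0,0))/3, solve for R(1,0):
4·R(1,0) = 3·(-0.957065) + (-0.940424) = -3.811619
R(1,0) = -0.952905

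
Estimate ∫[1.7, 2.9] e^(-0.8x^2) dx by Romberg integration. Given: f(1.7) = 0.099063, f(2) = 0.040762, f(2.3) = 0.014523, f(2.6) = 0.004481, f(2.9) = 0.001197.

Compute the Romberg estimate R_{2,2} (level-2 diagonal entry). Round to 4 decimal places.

R_{0,0} (trapezoid, 1 panel, h=1.2000): 0.060156
R_{1,0} (trapezoid, 2 panels, h=0.6000): 0.038792
R_{2,0} (trapezoid, 4 panels, h=0.3000): 0.032969
R_{1,1} = 0.038792 + (0.038792 − 0.060156)/3 = 0.031671
R_{2,1} = 0.032969 + (0.032969 − 0.038792)/3 = 0.031028
R_{2,2} = 0.031028 + (0.031028 − 0.031671)/15 = 0.030985

0.0310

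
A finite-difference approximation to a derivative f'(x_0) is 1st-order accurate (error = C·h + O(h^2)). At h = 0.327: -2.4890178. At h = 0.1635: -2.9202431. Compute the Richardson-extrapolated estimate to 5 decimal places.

Extrapolated value = (2·A(h/2) − A(h)) / (2 − 1)
= (2·(-2.9202431) − (-2.4890178)) / 1
= -3.3514684 / 1 = -3.3514684

-3.35147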